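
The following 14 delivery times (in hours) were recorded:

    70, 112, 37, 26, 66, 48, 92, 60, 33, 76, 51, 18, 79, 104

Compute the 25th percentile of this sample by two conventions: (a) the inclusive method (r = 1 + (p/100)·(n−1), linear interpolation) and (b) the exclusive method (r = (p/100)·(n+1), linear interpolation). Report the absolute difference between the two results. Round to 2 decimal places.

3.75

Sorted: 18, 26, 33, 37, 48, 51, 60, 66, 70, 76, 79, 92, 104, 112.
n = 14.
(a) r = 4.25; between ranks 4 (37) and 5 (48): 39.75.
(b) r = 3.75; between ranks 3 (33) and 4 (37): 36.
|39.75 − 36| = 3.75.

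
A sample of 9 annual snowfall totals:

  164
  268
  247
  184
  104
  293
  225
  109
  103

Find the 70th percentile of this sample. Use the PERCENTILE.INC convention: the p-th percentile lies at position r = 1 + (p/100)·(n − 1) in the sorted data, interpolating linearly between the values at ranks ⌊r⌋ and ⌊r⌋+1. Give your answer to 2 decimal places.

Sorted: 103, 104, 109, 164, 184, 225, 247, 268, 293.
n = 9.
r = 1 + (70/100)·(9 − 1) = 1 + 5.6 = 6.6.
Rank 6 is 225 and rank 7 is 247.
Interpolate: 225 + 0.6·(247 − 225) = 225 + 0.6·22 = 238.2.

238.20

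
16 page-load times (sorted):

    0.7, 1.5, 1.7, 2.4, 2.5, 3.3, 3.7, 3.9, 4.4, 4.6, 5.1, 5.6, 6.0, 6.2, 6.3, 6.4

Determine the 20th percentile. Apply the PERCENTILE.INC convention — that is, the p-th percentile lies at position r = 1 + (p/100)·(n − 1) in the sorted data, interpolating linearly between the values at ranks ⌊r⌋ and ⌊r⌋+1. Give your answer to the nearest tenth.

2.4

n = 16.
r = 1 + (20/100)·(16 − 1) = 1 + 3 = 4.
r is an integer, so P20 is the value at rank 4: 2.4.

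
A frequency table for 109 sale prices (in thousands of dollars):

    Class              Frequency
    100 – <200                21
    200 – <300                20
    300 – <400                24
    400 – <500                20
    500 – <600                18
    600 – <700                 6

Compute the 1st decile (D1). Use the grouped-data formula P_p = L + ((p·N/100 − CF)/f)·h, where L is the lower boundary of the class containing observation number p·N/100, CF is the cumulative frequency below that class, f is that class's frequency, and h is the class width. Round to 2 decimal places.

151.90

N = 109; target position k = 10/100 · 109 = 10.9.
Cumulative frequencies: 21, 41, 65, 85, 103, 109.
Observation 10.9 falls in the class 100 – <200.
L = 100, CF = 0, f = 21, h = 100.
P10 = 100 + ((10.9 − 0)/21)·100 = 100 + 51.9048 = 151.905.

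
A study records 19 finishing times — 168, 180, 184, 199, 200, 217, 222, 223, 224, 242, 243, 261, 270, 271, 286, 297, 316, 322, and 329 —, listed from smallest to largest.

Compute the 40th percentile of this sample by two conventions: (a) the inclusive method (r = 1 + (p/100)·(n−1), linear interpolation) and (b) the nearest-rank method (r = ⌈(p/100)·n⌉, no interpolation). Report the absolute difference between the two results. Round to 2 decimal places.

0.20

n = 19.
(a) r = 8.2; between ranks 8 (223) and 9 (224): 223.2.
(b) the nearest-rank method: rank 8 → 223.
|223.2 − 223| = 0.2.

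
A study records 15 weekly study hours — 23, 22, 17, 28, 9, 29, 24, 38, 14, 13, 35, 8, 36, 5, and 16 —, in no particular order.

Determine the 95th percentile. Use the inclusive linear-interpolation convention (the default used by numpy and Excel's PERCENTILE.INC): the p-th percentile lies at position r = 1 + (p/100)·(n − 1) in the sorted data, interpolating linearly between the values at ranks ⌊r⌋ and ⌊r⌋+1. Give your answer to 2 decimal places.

36.60

Sorted: 5, 8, 9, 13, 14, 16, 17, 22, 23, 24, 28, 29, 35, 36, 38.
n = 15.
r = 1 + (95/100)·(15 − 1) = 1 + 13.3 = 14.3.
Rank 14 is 36 and rank 15 is 38.
Interpolate: 36 + 0.3·(38 − 36) = 36 + 0.3·2 = 36.6.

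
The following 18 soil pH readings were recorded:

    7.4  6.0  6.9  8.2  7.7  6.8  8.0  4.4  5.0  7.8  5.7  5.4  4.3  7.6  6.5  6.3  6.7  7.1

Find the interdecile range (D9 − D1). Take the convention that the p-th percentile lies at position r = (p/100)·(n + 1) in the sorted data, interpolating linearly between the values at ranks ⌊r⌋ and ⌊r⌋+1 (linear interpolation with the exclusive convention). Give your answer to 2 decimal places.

3.63

Sorted: 4.3, 4.4, 5.0, 5.4, 5.7, 6.0, 6.3, 6.5, 6.7, 6.8, 6.9, 7.1, 7.4, 7.6, 7.7, 7.8, 8.0, 8.2.
n = 18.
P10: r = 1.9; ranks 1–2 are 4.3, 4.4; interpolating gives 4.39.
P90: r = 17.1; ranks 17–18 are 8.0, 8.2; interpolating gives 8.02.
Difference: 8.02 − 4.39 = 3.63.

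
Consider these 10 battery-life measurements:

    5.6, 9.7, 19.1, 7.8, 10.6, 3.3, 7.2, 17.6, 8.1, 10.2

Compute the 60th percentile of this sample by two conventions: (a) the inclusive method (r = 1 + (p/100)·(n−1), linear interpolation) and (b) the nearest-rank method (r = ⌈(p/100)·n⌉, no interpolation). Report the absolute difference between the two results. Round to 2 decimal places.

Sorted: 3.3, 5.6, 7.2, 7.8, 8.1, 9.7, 10.2, 10.6, 17.6, 19.1.
n = 10.
(a) r = 6.4; between ranks 6 (9.7) and 7 (10.2): 9.9.
(b) the nearest-rank method: rank 6 → 9.7.
|9.9 − 9.7| = 0.2.

0.20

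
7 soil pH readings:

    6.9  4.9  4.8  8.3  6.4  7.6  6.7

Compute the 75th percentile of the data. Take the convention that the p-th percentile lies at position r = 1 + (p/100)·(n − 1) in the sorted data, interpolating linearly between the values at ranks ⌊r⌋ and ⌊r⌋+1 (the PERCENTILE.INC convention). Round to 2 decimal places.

7.25

Sorted: 4.8, 4.9, 6.4, 6.7, 6.9, 7.6, 8.3.
n = 7.
r = 1 + (75/100)·(7 − 1) = 1 + 4.5 = 5.5.
Rank 5 is 6.9 and rank 6 is 7.6.
Interpolate: 6.9 + 0.5·(7.6 − 6.9) = 6.9 + 0.5·0.7 = 7.25.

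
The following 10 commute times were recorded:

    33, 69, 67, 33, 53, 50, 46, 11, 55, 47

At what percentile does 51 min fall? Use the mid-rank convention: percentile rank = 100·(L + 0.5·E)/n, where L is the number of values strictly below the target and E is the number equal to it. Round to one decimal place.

60.0

Sorted: 11, 33, 33, 46, 47, 50, 53, 55, 67, 69.
Count below 51: L = 6; count equal: E = 0; n = 10.
Percentile rank = 100·(6 + 0.5·0)/10 = 100·6/10 = 60.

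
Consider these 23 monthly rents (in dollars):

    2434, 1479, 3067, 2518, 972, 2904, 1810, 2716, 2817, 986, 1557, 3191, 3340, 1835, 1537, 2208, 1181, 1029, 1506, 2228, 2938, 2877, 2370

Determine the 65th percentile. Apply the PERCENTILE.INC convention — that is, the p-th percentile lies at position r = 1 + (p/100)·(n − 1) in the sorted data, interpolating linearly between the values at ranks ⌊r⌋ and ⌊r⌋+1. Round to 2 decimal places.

Sorted: 972, 986, 1029, 1181, 1479, 1506, 1537, 1557, 1810, 1835, 2208, 2228, 2370, 2434, 2518, 2716, 2817, 2877, 2904, 2938, 3067, 3191, 3340.
n = 23.
r = 1 + (65/100)·(23 − 1) = 1 + 14.3 = 15.3.
Rank 15 is 2518 and rank 16 is 2716.
Interpolate: 2518 + 0.3·(2716 − 2518) = 2518 + 0.3·198 = 2577.4.

2577.40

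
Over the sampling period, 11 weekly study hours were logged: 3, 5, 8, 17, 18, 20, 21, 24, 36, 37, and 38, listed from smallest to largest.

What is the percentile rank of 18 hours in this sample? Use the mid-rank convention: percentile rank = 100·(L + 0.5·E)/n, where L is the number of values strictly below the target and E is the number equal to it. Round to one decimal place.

Count below 18: L = 4; count equal: E = 1; n = 11.
Percentile rank = 100·(4 + 0.5·1)/11 = 100·4.5/11 = 40.91.

40.9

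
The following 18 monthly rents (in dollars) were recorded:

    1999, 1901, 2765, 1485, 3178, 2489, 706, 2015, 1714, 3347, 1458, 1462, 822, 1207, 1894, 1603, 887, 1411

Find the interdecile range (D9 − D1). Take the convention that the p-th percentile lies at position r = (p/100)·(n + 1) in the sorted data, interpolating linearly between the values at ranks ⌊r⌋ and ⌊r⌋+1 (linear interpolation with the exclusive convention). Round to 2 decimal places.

2384.50

Sorted: 706, 822, 887, 1207, 1411, 1458, 1462, 1485, 1603, 1714, 1894, 1901, 1999, 2015, 2489, 2765, 3178, 3347.
n = 18.
P10: r = 1.9; ranks 1–2 are 706, 822; interpolating gives 810.4.
P90: r = 17.1; ranks 17–18 are 3178, 3347; interpolating gives 3194.9.
Difference: 3194.9 − 810.4 = 2384.5.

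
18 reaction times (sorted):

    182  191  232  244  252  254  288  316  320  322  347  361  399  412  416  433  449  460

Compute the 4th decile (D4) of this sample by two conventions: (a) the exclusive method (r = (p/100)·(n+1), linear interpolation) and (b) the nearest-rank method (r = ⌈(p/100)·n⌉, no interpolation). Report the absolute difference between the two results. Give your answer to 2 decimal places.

n = 18.
(a) r = 7.6; between ranks 7 (288) and 8 (316): 304.8.
(b) the nearest-rank method: rank 8 → 316.
|304.8 − 316| = 11.2.

11.20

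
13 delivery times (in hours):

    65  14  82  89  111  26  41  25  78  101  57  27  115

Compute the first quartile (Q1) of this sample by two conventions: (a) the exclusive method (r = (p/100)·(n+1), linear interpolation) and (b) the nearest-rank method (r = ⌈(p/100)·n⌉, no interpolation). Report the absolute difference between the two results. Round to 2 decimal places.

0.50

Sorted: 14, 25, 26, 27, 41, 57, 65, 78, 82, 89, 101, 111, 115.
n = 13.
(a) r = 3.5; between ranks 3 (26) and 4 (27): 26.5.
(b) the nearest-rank method: rank 4 → 27.
|26.5 − 27| = 0.5.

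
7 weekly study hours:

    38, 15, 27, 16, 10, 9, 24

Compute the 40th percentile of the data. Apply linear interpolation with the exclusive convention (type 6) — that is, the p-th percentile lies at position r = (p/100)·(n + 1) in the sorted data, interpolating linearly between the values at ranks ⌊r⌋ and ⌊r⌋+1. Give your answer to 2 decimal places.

Sorted: 9, 10, 15, 16, 24, 27, 38.
n = 7.
r = (40/100)·(7 + 1) = 3.2.
Rank 3 is 15 and rank 4 is 16.
Interpolate: 15 + 0.2·(16 − 15) = 15 + 0.2·1 = 15.2.

15.20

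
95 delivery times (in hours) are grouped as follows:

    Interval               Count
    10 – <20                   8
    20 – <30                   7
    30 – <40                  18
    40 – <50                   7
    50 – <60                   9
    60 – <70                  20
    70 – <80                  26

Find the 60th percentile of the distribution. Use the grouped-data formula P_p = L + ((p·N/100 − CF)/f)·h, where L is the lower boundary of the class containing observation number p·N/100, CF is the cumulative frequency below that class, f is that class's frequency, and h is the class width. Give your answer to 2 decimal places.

64.00

N = 95; target position k = 60/100 · 95 = 57.
Cumulative frequencies: 8, 15, 33, 40, 49, 69, 95.
Observation 57 falls in the class 60 – <70.
L = 60, CF = 49, f = 20, h = 10.
P60 = 60 + ((57 − 49)/20)·10 = 60 + 4 = 64.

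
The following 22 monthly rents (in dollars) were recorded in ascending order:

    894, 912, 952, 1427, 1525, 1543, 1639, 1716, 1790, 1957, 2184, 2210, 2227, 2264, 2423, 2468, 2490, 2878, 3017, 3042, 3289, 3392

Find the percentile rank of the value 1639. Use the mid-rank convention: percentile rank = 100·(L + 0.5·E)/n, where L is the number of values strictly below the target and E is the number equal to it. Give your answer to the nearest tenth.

29.5

Count below 1639: L = 6; count equal: E = 1; n = 22.
Percentile rank = 100·(6 + 0.5·1)/22 = 100·6.5/22 = 29.55.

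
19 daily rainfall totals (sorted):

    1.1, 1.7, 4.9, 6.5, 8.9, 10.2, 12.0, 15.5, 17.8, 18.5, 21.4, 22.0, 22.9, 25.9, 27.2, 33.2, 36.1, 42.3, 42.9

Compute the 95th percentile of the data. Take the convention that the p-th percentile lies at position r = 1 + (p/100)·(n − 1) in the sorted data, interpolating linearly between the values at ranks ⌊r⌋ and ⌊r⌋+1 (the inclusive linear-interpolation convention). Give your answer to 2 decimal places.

42.36

n = 19.
r = 1 + (95/100)·(19 − 1) = 1 + 17.1 = 18.1.
Rank 18 is 42.3 and rank 19 is 42.9.
Interpolate: 42.3 + 0.1·(42.9 − 42.3) = 42.3 + 0.1·0.6 = 42.36.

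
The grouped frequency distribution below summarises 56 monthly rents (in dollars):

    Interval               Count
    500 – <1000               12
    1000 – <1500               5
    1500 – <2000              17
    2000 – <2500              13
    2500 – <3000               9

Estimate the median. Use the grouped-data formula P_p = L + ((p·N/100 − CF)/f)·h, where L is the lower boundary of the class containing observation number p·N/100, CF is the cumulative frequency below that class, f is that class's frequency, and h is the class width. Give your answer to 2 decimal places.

1823.53

N = 56; target position k = 50/100 · 56 = 28.
Cumulative frequencies: 12, 17, 34, 47, 56.
Observation 28 falls in the class 1500 – <2000.
L = 1500, CF = 17, f = 17, h = 500.
P50 = 1500 + ((28 − 17)/17)·500 = 1500 + 323.529 = 1823.53.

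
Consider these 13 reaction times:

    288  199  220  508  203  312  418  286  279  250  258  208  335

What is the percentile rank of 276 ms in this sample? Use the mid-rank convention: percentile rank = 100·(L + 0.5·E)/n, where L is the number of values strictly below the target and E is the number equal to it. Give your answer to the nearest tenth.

46.2

Sorted: 199, 203, 208, 220, 250, 258, 279, 286, 288, 312, 335, 418, 508.
Count below 276: L = 6; count equal: E = 0; n = 13.
Percentile rank = 100·(6 + 0.5·0)/13 = 100·6/13 = 46.15.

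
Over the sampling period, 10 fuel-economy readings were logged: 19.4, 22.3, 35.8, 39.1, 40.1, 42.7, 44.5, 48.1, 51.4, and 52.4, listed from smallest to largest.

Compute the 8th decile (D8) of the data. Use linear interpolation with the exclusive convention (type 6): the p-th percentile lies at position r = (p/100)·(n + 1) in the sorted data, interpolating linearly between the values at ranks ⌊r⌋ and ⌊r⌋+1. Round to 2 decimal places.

50.74

n = 10.
r = (80/100)·(10 + 1) = 8.8.
Rank 8 is 48.1 and rank 9 is 51.4.
Interpolate: 48.1 + 0.8·(51.4 − 48.1) = 48.1 + 0.8·3.3 = 50.74.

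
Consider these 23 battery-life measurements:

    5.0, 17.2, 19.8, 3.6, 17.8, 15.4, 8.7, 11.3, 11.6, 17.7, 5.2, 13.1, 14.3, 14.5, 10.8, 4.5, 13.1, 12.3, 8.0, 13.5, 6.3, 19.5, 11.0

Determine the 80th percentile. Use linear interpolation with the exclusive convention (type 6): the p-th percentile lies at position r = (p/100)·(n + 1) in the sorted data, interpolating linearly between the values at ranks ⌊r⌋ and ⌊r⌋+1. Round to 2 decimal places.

17.30

Sorted: 3.6, 4.5, 5.0, 5.2, 6.3, 8.0, 8.7, 10.8, 11.0, 11.3, 11.6, 12.3, 13.1, 13.1, 13.5, 14.3, 14.5, 15.4, 17.2, 17.7, 17.8, 19.5, 19.8.
n = 23.
r = (80/100)·(23 + 1) = 19.2.
Rank 19 is 17.2 and rank 20 is 17.7.
Interpolate: 17.2 + 0.2·(17.7 − 17.2) = 17.2 + 0.2·0.5 = 17.3.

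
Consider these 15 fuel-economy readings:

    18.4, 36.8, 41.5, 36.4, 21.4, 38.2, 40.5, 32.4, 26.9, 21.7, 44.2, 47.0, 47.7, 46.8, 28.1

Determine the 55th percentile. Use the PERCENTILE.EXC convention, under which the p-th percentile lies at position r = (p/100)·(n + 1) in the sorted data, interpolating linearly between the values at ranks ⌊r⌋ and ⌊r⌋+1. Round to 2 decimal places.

Sorted: 18.4, 21.4, 21.7, 26.9, 28.1, 32.4, 36.4, 36.8, 38.2, 40.5, 41.5, 44.2, 46.8, 47.0, 47.7.
n = 15.
r = (55/100)·(15 + 1) = 8.8.
Rank 8 is 36.8 and rank 9 is 38.2.
Interpolate: 36.8 + 0.8·(38.2 − 36.8) = 36.8 + 0.8·1.4 = 37.92.

37.92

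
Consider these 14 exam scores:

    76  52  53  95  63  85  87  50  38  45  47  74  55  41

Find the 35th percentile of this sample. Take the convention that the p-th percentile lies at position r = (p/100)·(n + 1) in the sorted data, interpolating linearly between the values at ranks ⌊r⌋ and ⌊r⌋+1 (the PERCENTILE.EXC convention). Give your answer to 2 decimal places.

Sorted: 38, 41, 45, 47, 50, 52, 53, 55, 63, 74, 76, 85, 87, 95.
n = 14.
r = (35/100)·(14 + 1) = 5.25.
Rank 5 is 50 and rank 6 is 52.
Interpolate: 50 + 0.25·(52 − 50) = 50 + 0.25·2 = 50.5.

50.50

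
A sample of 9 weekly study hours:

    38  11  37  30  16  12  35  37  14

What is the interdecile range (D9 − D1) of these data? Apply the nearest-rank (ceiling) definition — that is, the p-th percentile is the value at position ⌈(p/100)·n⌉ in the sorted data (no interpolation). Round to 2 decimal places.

27.00

Sorted: 11, 12, 14, 16, 30, 35, 37, 37, 38.
n = 9.
P10: rank ⌈10/100·9⌉ = 1 → 11.
P90: rank ⌈90/100·9⌉ = 9 → 38.
Difference: 38 − 11 = 27.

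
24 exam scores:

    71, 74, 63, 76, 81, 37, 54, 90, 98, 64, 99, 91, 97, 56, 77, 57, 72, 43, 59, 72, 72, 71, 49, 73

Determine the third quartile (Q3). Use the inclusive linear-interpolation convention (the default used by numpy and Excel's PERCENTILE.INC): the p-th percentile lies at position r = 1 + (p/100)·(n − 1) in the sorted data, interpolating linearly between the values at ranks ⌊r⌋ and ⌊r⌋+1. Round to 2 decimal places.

78.00

Sorted: 37, 43, 49, 54, 56, 57, 59, 63, 64, 71, 71, 72, 72, 72, 73, 74, 76, 77, 81, 90, 91, 97, 98, 99.
n = 24.
r = 1 + (75/100)·(24 − 1) = 1 + 17.25 = 18.25.
Rank 18 is 77 and rank 19 is 81.
Interpolate: 77 + 0.25·(81 − 77) = 77 + 0.25·4 = 78.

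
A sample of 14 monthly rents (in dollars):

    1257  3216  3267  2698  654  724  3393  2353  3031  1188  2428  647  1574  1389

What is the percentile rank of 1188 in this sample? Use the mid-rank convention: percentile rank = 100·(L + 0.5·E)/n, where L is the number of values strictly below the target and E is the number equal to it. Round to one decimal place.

Sorted: 647, 654, 724, 1188, 1257, 1389, 1574, 2353, 2428, 2698, 3031, 3216, 3267, 3393.
Count below 1188: L = 3; count equal: E = 1; n = 14.
Percentile rank = 100·(3 + 0.5·1)/14 = 100·3.5/14 = 25.

25.0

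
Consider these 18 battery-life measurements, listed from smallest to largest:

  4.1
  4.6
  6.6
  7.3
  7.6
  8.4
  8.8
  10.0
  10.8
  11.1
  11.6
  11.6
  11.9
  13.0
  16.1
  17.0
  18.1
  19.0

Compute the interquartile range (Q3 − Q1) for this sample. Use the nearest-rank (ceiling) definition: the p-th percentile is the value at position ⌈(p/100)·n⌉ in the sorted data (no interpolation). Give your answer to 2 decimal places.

n = 18.
P25: rank ⌈25/100·18⌉ = 5 → 7.6.
P75: rank ⌈75/100·18⌉ = 14 → 13.
Difference: 13 − 7.6 = 5.4.

5.40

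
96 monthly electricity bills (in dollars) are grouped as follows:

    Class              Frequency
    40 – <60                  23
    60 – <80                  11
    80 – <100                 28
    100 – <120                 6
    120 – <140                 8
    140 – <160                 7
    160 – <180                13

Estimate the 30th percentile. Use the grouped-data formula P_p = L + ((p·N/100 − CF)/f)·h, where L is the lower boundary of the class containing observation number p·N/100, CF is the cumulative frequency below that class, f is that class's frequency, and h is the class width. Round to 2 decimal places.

70.55

N = 96; target position k = 30/100 · 96 = 28.8.
Cumulative frequencies: 23, 34, 62, 68, 76, 83, 96.
Observation 28.8 falls in the class 60 – <80.
L = 60, CF = 23, f = 11, h = 20.
P30 = 60 + ((28.8 − 23)/11)·20 = 60 + 10.5455 = 70.5455.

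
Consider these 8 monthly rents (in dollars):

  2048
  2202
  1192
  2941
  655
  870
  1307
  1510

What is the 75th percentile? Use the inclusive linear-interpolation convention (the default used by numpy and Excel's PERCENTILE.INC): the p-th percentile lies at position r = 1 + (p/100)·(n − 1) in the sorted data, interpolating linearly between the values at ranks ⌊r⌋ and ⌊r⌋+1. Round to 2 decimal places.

Sorted: 655, 870, 1192, 1307, 1510, 2048, 2202, 2941.
n = 8.
r = 1 + (75/100)·(8 − 1) = 1 + 5.25 = 6.25.
Rank 6 is 2048 and rank 7 is 2202.
Interpolate: 2048 + 0.25·(2202 − 2048) = 2048 + 0.25·154 = 2086.5.

2086.50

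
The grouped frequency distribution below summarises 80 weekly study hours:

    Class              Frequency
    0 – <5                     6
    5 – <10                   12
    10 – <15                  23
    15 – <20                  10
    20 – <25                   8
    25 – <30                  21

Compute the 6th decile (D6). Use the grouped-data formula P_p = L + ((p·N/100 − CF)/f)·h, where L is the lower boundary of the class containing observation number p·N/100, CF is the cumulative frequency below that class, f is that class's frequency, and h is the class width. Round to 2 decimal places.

N = 80; target position k = 60/100 · 80 = 48.
Cumulative frequencies: 6, 18, 41, 51, 59, 80.
Observation 48 falls in the class 15 – <20.
L = 15, CF = 41, f = 10, h = 5.
P60 = 15 + ((48 − 41)/10)·5 = 15 + 3.5 = 18.5.

18.50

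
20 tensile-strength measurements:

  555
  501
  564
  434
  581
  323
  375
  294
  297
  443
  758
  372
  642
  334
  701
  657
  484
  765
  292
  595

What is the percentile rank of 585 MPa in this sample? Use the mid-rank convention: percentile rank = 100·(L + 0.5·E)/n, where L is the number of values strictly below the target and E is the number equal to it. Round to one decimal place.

Sorted: 292, 294, 297, 323, 334, 372, 375, 434, 443, 484, 501, 555, 564, 581, 595, 642, 657, 701, 758, 765.
Count below 585: L = 14; count equal: E = 0; n = 20.
Percentile rank = 100·(14 + 0.5·0)/20 = 100·14/20 = 70.

70.0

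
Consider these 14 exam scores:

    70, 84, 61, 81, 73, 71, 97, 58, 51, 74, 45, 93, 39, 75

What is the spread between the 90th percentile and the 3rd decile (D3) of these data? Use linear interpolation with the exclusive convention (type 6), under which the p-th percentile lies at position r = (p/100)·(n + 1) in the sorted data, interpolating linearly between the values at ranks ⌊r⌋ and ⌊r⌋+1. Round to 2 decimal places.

Sorted: 39, 45, 51, 58, 61, 70, 71, 73, 74, 75, 81, 84, 93, 97.
n = 14.
P30: r = 4.5; ranks 4–5 are 58, 61; interpolating gives 59.5.
P90: r = 13.5; ranks 13–14 are 93, 97; interpolating gives 95.
Difference: 95 − 59.5 = 35.5.

35.50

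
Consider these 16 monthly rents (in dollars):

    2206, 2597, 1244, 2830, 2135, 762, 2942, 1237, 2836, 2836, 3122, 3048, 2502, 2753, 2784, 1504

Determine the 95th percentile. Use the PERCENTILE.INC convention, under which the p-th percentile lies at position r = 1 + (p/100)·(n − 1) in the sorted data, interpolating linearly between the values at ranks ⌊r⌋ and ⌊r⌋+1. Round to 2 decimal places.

Sorted: 762, 1237, 1244, 1504, 2135, 2206, 2502, 2597, 2753, 2784, 2830, 2836, 2836, 2942, 3048, 3122.
n = 16.
r = 1 + (95/100)·(16 − 1) = 1 + 14.25 = 15.25.
Rank 15 is 3048 and rank 16 is 3122.
Interpolate: 3048 + 0.25·(3122 − 3048) = 3048 + 0.25·74 = 3066.5.

3066.50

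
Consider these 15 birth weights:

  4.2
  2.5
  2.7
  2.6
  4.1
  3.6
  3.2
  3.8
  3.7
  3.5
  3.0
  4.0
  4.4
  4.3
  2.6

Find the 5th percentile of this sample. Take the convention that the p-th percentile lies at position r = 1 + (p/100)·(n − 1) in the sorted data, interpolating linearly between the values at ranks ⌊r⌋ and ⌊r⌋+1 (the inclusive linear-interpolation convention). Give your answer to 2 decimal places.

2.57

Sorted: 2.5, 2.6, 2.6, 2.7, 3.0, 3.2, 3.5, 3.6, 3.7, 3.8, 4.0, 4.1, 4.2, 4.3, 4.4.
n = 15.
r = 1 + (5/100)·(15 − 1) = 1 + 0.7 = 1.7.
Rank 1 is 2.5 and rank 2 is 2.6.
Interpolate: 2.5 + 0.7·(2.6 − 2.5) = 2.5 + 0.7·0.1 = 2.57.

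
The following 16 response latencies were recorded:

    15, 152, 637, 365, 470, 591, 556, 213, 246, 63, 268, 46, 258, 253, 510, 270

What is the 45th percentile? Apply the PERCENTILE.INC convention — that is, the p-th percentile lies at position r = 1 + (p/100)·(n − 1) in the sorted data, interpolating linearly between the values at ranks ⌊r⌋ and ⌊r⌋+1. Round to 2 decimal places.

256.75

Sorted: 15, 46, 63, 152, 213, 246, 253, 258, 268, 270, 365, 470, 510, 556, 591, 637.
n = 16.
r = 1 + (45/100)·(16 − 1) = 1 + 6.75 = 7.75.
Rank 7 is 253 and rank 8 is 258.
Interpolate: 253 + 0.75·(258 − 253) = 253 + 0.75·5 = 256.75.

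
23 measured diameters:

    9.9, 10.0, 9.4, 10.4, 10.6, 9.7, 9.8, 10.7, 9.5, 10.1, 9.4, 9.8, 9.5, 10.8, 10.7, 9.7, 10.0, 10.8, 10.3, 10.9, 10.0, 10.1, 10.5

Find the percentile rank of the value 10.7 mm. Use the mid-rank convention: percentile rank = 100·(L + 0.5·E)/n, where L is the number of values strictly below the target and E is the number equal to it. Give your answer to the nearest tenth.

82.6

Sorted: 9.4, 9.4, 9.5, 9.5, 9.7, 9.7, 9.8, 9.8, 9.9, 10.0, 10.0, 10.0, 10.1, 10.1, 10.3, 10.4, 10.5, 10.6, 10.7, 10.7, 10.8, 10.8, 10.9.
Count below 10.7: L = 18; count equal: E = 2; n = 23.
Percentile rank = 100·(18 + 0.5·2)/23 = 100·19/23 = 82.61.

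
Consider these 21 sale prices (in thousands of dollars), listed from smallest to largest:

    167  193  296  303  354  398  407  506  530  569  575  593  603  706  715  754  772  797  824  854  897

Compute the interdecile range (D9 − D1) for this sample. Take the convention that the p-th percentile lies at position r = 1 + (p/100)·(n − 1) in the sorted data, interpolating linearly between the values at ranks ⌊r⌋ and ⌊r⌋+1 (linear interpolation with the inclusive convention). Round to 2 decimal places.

n = 21.
P10: r = 3 (integer) → 296.
P90: r = 19 (integer) → 824.
Difference: 824 − 296 = 528.

528.00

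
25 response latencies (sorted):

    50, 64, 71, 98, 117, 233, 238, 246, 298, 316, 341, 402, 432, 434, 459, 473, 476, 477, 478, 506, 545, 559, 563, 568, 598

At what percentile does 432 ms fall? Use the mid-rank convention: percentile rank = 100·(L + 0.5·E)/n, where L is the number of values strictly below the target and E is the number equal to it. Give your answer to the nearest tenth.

Count below 432: L = 12; count equal: E = 1; n = 25.
Percentile rank = 100·(12 + 0.5·1)/25 = 100·12.5/25 = 50.

50.0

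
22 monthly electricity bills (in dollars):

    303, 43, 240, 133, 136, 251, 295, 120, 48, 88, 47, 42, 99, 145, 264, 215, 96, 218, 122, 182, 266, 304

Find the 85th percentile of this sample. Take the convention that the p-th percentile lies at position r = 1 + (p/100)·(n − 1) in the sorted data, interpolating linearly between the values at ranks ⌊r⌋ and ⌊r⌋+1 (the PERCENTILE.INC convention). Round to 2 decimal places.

265.70

Sorted: 42, 43, 47, 48, 88, 96, 99, 120, 122, 133, 136, 145, 182, 215, 218, 240, 251, 264, 266, 295, 303, 304.
n = 22.
r = 1 + (85/100)·(22 − 1) = 1 + 17.85 = 18.85.
Rank 18 is 264 and rank 19 is 266.
Interpolate: 264 + 0.85·(266 − 264) = 264 + 0.85·2 = 265.7.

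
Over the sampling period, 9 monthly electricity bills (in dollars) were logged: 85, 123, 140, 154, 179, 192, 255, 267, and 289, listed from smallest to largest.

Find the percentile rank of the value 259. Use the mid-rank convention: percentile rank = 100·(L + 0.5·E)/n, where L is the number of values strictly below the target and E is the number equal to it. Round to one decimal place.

Count below 259: L = 7; count equal: E = 0; n = 9.
Percentile rank = 100·(7 + 0.5·0)/9 = 100·7/9 = 77.78.

77.8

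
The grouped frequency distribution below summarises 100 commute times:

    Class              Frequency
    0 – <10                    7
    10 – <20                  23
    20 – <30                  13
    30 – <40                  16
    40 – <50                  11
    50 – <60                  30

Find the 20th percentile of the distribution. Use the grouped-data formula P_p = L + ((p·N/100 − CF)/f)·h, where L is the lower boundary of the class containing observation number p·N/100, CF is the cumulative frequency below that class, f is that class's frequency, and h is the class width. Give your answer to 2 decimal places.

15.65

N = 100; target position k = 20/100 · 100 = 20.
Cumulative frequencies: 7, 30, 43, 59, 70, 100.
Observation 20 falls in the class 10 – <20.
L = 10, CF = 7, f = 23, h = 10.
P20 = 10 + ((20 − 7)/23)·10 = 10 + 5.65217 = 15.6522.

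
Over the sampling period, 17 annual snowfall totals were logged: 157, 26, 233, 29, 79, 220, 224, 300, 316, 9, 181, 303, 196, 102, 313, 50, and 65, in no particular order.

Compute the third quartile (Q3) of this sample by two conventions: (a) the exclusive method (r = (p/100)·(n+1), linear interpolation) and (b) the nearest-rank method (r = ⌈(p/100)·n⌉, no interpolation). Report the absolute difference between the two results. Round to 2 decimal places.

Sorted: 9, 26, 29, 50, 65, 79, 102, 157, 181, 196, 220, 224, 233, 300, 303, 313, 316.
n = 17.
(a) r = 13.5; between ranks 13 (233) and 14 (300): 266.5.
(b) the nearest-rank method: rank 13 → 233.
|266.5 − 233| = 33.5.

33.50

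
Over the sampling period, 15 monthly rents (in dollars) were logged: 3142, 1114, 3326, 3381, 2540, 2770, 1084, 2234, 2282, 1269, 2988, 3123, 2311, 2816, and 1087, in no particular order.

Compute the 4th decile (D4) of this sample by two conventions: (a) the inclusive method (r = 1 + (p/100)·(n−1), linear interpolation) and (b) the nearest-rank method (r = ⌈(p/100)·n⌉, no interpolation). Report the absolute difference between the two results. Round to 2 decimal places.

Sorted: 1084, 1087, 1114, 1269, 2234, 2282, 2311, 2540, 2770, 2816, 2988, 3123, 3142, 3326, 3381.
n = 15.
(a) r = 6.6; between ranks 6 (2282) and 7 (2311): 2299.4.
(b) the nearest-rank method: rank 6 → 2282.
|2299.4 − 2282| = 17.4.

17.40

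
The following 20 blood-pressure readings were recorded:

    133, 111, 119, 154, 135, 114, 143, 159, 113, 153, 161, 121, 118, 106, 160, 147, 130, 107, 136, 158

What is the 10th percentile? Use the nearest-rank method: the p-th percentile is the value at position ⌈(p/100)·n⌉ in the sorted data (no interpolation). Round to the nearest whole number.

Sorted: 106, 107, 111, 113, 114, 118, 119, 121, 130, 133, 135, 136, 143, 147, 153, 154, 158, 159, 160, 161.
n = 20.
Position = ⌈10/100 · 20⌉ = ⌈2⌉ = 2.
The value at rank 2 is 107.

107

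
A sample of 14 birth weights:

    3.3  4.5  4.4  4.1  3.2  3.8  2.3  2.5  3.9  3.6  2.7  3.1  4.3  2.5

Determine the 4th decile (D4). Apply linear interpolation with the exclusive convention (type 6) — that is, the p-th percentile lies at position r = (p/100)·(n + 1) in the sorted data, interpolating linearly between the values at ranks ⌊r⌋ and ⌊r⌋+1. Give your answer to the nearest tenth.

Sorted: 2.3, 2.5, 2.5, 2.7, 3.1, 3.2, 3.3, 3.6, 3.8, 3.9, 4.1, 4.3, 4.4, 4.5.
n = 14.
r = (40/100)·(14 + 1) = 6.
r is an integer, so P40 is the value at rank 6: 3.2.

3.2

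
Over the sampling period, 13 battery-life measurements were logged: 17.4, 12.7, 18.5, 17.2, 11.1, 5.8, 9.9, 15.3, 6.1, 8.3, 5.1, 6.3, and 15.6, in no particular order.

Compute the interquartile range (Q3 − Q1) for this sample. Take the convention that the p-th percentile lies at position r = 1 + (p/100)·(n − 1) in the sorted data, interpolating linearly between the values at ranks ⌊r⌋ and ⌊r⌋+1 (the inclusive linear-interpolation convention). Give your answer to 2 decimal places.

Sorted: 5.1, 5.8, 6.1, 6.3, 8.3, 9.9, 11.1, 12.7, 15.3, 15.6, 17.2, 17.4, 18.5.
n = 13.
P25: r = 4 (integer) → 6.3.
P75: r = 10 (integer) → 15.6.
Difference: 15.6 − 6.3 = 9.3.

9.30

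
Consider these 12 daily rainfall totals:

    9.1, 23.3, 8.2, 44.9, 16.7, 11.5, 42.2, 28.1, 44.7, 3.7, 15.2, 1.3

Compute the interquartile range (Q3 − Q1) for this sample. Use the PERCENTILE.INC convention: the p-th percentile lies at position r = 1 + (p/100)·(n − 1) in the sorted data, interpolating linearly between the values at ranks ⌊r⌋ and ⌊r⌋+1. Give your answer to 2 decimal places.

22.75

Sorted: 1.3, 3.7, 8.2, 9.1, 11.5, 15.2, 16.7, 23.3, 28.1, 42.2, 44.7, 44.9.
n = 12.
P25: r = 3.75; ranks 3–4 are 8.2, 9.1; interpolating gives 8.875.
P75: r = 9.25; ranks 9–10 are 28.1, 42.2; interpolating gives 31.625.
Difference: 31.625 − 8.875 = 22.75.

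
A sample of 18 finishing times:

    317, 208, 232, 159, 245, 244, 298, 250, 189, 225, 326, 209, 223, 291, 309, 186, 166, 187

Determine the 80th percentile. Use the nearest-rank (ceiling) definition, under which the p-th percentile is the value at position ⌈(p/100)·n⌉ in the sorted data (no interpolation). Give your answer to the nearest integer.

Sorted: 159, 166, 186, 187, 189, 208, 209, 223, 225, 232, 244, 245, 250, 291, 298, 309, 317, 326.
n = 18.
Position = ⌈80/100 · 18⌉ = ⌈14.4⌉ = 15.
The value at rank 15 is 298.

298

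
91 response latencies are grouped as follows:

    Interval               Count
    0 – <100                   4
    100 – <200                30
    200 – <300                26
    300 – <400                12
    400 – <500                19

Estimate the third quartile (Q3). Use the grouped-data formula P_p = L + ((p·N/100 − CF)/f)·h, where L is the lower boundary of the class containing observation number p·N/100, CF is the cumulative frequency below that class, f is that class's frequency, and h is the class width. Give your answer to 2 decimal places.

368.75

N = 91; target position k = 75/100 · 91 = 68.25.
Cumulative frequencies: 4, 34, 60, 72, 91.
Observation 68.25 falls in the class 300 – <400.
L = 300, CF = 60, f = 12, h = 100.
P75 = 300 + ((68.25 − 60)/12)·100 = 300 + 68.75 = 368.75.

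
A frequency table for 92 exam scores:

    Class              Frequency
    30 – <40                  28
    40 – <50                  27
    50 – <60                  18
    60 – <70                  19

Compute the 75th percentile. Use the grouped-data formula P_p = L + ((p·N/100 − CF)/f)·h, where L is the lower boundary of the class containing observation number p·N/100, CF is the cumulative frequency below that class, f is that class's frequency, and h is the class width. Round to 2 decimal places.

N = 92; target position k = 75/100 · 92 = 69.
Cumulative frequencies: 28, 55, 73, 92.
Observation 69 falls in the class 50 – <60.
L = 50, CF = 55, f = 18, h = 10.
P75 = 50 + ((69 − 55)/18)·10 = 50 + 7.77778 = 57.7778.

57.78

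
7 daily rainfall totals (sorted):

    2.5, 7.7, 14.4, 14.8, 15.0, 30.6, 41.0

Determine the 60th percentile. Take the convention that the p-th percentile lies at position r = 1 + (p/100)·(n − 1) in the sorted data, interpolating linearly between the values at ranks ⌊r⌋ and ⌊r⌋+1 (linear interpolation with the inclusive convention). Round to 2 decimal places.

14.92

n = 7.
r = 1 + (60/100)·(7 − 1) = 1 + 3.6 = 4.6.
Rank 4 is 14.8 and rank 5 is 15.0.
Interpolate: 14.8 + 0.6·(15.0 − 14.8) = 14.8 + 0.6·0.2 = 14.92.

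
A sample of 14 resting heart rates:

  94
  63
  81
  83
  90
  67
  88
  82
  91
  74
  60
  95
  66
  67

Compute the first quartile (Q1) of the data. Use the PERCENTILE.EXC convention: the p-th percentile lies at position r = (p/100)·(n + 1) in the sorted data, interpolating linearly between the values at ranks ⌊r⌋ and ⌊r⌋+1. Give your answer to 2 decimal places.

Sorted: 60, 63, 66, 67, 67, 74, 81, 82, 83, 88, 90, 91, 94, 95.
n = 14.
r = (25/100)·(14 + 1) = 3.75.
Rank 3 is 66 and rank 4 is 67.
Interpolate: 66 + 0.75·(67 − 66) = 66 + 0.75·1 = 66.75.

66.75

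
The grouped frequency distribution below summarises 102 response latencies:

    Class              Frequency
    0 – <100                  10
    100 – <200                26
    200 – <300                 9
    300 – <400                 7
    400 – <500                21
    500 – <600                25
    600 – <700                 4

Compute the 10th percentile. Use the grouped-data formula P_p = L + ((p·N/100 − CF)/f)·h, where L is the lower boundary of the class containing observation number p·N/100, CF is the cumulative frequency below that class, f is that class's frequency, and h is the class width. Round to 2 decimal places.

N = 102; target position k = 10/100 · 102 = 10.2.
Cumulative frequencies: 10, 36, 45, 52, 73, 98, 102.
Observation 10.2 falls in the class 100 – <200.
L = 100, CF = 10, f = 26, h = 100.
P10 = 100 + ((10.2 − 10)/26)·100 = 100 + 0.769231 = 100.769.

100.77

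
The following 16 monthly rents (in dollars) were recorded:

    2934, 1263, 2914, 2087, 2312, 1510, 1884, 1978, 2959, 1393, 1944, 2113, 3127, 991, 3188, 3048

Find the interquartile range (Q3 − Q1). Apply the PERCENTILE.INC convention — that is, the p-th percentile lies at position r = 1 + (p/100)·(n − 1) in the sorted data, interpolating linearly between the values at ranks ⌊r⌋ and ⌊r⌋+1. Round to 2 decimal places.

Sorted: 991, 1263, 1393, 1510, 1884, 1944, 1978, 2087, 2113, 2312, 2914, 2934, 2959, 3048, 3127, 3188.
n = 16.
P25: r = 4.75; ranks 4–5 are 1510, 1884; interpolating gives 1790.5.
P75: r = 12.25; ranks 12–13 are 2934, 2959; interpolating gives 2940.25.
Difference: 2940.25 − 1790.5 = 1149.75.

1149.75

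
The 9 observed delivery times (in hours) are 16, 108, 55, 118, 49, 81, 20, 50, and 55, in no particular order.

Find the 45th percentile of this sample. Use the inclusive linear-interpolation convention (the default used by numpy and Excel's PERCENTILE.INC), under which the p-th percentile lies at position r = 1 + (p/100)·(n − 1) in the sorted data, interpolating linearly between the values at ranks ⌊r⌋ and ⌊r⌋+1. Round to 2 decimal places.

53.00

Sorted: 16, 20, 49, 50, 55, 55, 81, 108, 118.
n = 9.
r = 1 + (45/100)·(9 − 1) = 1 + 3.6 = 4.6.
Rank 4 is 50 and rank 5 is 55.
Interpolate: 50 + 0.6·(55 − 50) = 50 + 0.6·5 = 53.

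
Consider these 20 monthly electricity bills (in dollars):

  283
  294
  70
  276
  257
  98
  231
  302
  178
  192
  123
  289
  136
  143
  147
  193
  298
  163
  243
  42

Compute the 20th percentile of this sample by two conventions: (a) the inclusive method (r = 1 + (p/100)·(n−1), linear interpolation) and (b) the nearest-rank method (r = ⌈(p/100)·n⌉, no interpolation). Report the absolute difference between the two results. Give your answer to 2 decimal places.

10.40

Sorted: 42, 70, 98, 123, 136, 143, 147, 163, 178, 192, 193, 231, 243, 257, 276, 283, 289, 294, 298, 302.
n = 20.
(a) r = 4.8; between ranks 4 (123) and 5 (136): 133.4.
(b) the nearest-rank method: rank 4 → 123.
|133.4 − 123| = 10.4.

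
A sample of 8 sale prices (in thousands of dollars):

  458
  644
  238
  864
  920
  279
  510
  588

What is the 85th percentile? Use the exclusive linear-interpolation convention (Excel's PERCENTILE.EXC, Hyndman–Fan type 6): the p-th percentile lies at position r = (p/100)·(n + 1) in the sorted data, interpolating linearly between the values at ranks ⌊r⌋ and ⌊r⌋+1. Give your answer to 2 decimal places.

900.40

Sorted: 238, 279, 458, 510, 588, 644, 864, 920.
n = 8.
r = (85/100)·(8 + 1) = 7.65.
Rank 7 is 864 and rank 8 is 920.
Interpolate: 864 + 0.65·(920 − 864) = 864 + 0.65·56 = 900.4.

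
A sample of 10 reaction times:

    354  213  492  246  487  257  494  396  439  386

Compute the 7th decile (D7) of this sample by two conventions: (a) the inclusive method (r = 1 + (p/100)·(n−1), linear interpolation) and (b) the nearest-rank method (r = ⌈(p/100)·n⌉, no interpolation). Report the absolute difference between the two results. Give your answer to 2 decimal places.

14.40

Sorted: 213, 246, 257, 354, 386, 396, 439, 487, 492, 494.
n = 10.
(a) r = 7.3; between ranks 7 (439) and 8 (487): 453.4.
(b) the nearest-rank method: rank 7 → 439.
|453.4 − 439| = 14.4.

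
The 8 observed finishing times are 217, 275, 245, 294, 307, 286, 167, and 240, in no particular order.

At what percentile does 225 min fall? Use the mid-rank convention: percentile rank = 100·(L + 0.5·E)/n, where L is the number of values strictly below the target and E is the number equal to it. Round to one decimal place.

Sorted: 167, 217, 240, 245, 275, 286, 294, 307.
Count below 225: L = 2; count equal: E = 0; n = 8.
Percentile rank = 100·(2 + 0.5·0)/8 = 100·2/8 = 25.

25.0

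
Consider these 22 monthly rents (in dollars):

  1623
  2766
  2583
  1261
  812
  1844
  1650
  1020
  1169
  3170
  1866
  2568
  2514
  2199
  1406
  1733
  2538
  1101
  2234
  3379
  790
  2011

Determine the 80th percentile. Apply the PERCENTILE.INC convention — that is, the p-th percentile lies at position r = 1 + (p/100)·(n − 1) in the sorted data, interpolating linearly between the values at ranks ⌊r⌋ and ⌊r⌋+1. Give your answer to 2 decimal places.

2562.00

Sorted: 790, 812, 1020, 1101, 1169, 1261, 1406, 1623, 1650, 1733, 1844, 1866, 2011, 2199, 2234, 2514, 2538, 2568, 2583, 2766, 3170, 3379.
n = 22.
r = 1 + (80/100)·(22 − 1) = 1 + 16.8 = 17.8.
Rank 17 is 2538 and rank 18 is 2568.
Interpolate: 2538 + 0.8·(2568 − 2538) = 2538 + 0.8·30 = 2562.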